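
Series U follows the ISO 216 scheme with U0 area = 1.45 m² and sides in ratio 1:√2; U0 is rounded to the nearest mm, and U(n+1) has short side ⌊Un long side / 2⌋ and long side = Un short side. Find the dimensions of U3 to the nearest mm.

Let U0's short side be w mm. w · w√2 = 1.45 m² = 1,450,000 mm², so w ≈ 1012.6 mm and w√2 ≈ 1432.0 mm → U0 = 1013 × 1432 mm.
U1: ⌊1432/2⌋ × 1013 = 716 × 1013 mm
U2: ⌊1013/2⌋ × 716 = 506 × 716 mm
U3: ⌊716/2⌋ × 506 = 358 × 506 mm

358 × 506 mm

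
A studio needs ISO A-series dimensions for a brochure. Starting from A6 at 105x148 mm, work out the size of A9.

A7: ⌊148/2⌋ × 105 = 74 × 105 mm
A8: ⌊105/2⌋ × 74 = 52 × 74 mm
A9: ⌊74/2⌋ × 52 = 37 × 52 mm

37 × 52 mm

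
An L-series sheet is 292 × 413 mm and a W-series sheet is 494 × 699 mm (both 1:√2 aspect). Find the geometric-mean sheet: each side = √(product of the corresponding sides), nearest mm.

380 × 537 mm

Short side: √(292 · 494) = √144248 ≈ 379.8 → 380 mm
Long side: √(413 · 699) = √288687 ≈ 537.3 → 537 mm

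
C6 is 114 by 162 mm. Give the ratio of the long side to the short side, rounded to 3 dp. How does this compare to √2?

1.421

162 / 114 = 1.421
ISO 216 targets √2 ≈ 1.414; the +0.007 deviation is from mm rounding.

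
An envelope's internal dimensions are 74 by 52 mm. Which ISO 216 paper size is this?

Aspect ratio 74/52 ≈ 1.423 — close to the ISO √2 ≈ 1.414.
In the A-series (A0 area = 1 m²): A8 = 52 × 74 mm.

A8 (52 × 74 mm)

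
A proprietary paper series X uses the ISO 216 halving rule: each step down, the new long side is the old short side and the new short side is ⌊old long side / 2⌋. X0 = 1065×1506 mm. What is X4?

266 × 376 mm

X1 = 753 × 1065 mm (from X0 by 1 halving).
X2: ⌊1065/2⌋ × 753 = 532 × 753 mm
X3: ⌊753/2⌋ × 532 = 376 × 532 mm
X4: ⌊532/2⌋ × 376 = 266 × 376 mm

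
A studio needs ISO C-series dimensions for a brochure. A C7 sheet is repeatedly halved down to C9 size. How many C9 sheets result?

Each ISO step halves the sheet: 1 × C7 → 2 × C8 → 4 × C9
From C7 to C9 is 2 halving steps: 2^2 = 4.

4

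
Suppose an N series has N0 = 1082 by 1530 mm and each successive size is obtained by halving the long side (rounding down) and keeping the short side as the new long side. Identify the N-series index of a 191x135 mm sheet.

N6

N0: 1082 × 1530 mm
N1: 765 × 1082 mm
N2: 541 × 765 mm
N3: 382 × 541 mm
N4: 270 × 382 mm
N5: 191 × 270 mm
N6: 135 × 191 mm
N7: 95 × 135 mm
→ matches N6.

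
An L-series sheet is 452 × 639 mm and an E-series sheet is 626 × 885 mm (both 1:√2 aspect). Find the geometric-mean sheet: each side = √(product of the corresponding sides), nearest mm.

532 × 752 mm

Short side: √(452 · 626) = √282952 ≈ 531.9 → 532 mm
Long side: √(639 · 885) = √565515 ≈ 752.0 → 752 mm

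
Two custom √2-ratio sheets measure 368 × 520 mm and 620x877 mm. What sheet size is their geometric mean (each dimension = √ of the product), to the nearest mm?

Short side: √(368 · 620) = √228160 ≈ 477.7 → 478 mm
Long side: √(520 · 877) = √456040 ≈ 675.3 → 675 mm

478 × 675 mm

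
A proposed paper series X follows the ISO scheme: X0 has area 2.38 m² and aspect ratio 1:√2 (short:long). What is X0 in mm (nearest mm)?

Let the short side be w mm. Then w · w√2 = 2.38 m² = 2,380,000 mm².
w² = 2,380,000/√2, so w ≈ 1297.3 mm; long side = w√2 ≈ 1834.6 mm.

1297 × 1835 mm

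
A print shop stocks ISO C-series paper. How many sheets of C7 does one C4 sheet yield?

C4 = 229 × 324 mm; C7 = 81 × 114 mm.
Each halving step doubles the count; 3 steps from C4 to C7.
2^3 = 8.

8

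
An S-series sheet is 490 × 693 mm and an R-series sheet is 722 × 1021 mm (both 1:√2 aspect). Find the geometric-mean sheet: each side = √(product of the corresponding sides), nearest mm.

Short side: √(490 · 722) = √353780 ≈ 594.8 → 595 mm
Long side: √(693 · 1021) = √707553 ≈ 841.2 → 841 mm

595 × 841 mm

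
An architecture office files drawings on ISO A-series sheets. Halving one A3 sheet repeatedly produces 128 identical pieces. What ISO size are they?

A10

128 = 2^7, so 7 halving steps.
A3 → A4 → … → A10 after 7 steps.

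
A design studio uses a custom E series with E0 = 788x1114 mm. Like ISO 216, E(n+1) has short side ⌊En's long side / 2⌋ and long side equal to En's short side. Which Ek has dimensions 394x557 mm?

E0: 788 × 1114 mm
E1: 557 × 788 mm
E2: 394 × 557 mm
E3: 278 × 394 mm
→ matches E2.

E2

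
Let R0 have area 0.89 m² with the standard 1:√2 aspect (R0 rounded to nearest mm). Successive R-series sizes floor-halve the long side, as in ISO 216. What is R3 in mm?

280 × 396 mm

Let R0's short side be w mm. w · w√2 = 0.89 m² = 890,000 mm², so w ≈ 793.3 mm and w√2 ≈ 1121.9 mm → R0 = 793 × 1122 mm.
R1: ⌊1122/2⌋ × 793 = 561 × 793 mm
R2: ⌊793/2⌋ × 561 = 396 × 561 mm
R3: ⌊561/2⌋ × 396 = 280 × 396 mm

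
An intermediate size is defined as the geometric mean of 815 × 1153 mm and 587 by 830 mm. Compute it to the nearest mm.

692 × 978 mm

Short side: √(815 · 587) = √478405 ≈ 691.7 → 692 mm
Long side: √(1153 · 830) = √956990 ≈ 978.3 → 978 mm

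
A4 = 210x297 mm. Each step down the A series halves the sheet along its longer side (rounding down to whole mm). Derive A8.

52 × 74 mm

A5: ⌊297/2⌋ × 210 = 148 × 210 mm
A6: ⌊210/2⌋ × 148 = 105 × 148 mm
A7: ⌊148/2⌋ × 105 = 74 × 105 mm
A8: ⌊105/2⌋ × 74 = 52 × 74 mm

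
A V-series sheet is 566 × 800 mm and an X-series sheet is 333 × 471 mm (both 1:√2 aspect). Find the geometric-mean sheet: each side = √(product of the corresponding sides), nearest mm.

434 × 614 mm

Short side: √(566 · 333) = √188478 ≈ 434.1 → 434 mm
Long side: √(800 · 471) = √376800 ≈ 613.8 → 614 mm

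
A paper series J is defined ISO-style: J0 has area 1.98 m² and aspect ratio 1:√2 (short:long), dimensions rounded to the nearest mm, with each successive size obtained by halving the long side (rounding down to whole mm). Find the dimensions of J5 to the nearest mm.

Let J0's short side be w mm. w · w√2 = 1.98 m² = 1,980,000 mm², so w ≈ 1183.2 mm and w√2 ≈ 1673.4 mm → J0 = 1183 × 1673 mm.
J1: ⌊1673/2⌋ × 1183 = 836 × 1183 mm
J2: ⌊1183/2⌋ × 836 = 591 × 836 mm
J3: ⌊836/2⌋ × 591 = 418 × 591 mm
J4: ⌊591/2⌋ × 418 = 295 × 418 mm
J5: ⌊418/2⌋ × 295 = 209 × 295 mm

209 × 295 mm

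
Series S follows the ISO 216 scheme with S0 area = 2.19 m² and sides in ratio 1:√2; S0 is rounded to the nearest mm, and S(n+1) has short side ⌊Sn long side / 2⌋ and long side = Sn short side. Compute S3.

Let S0's short side be w mm. w · w√2 = 2.19 m² = 2,190,000 mm², so w ≈ 1244.4 mm and w√2 ≈ 1759.9 mm → S0 = 1244 × 1760 mm.
S1: ⌊1760/2⌋ × 1244 = 880 × 1244 mm
S2: ⌊1244/2⌋ × 880 = 622 × 880 mm
S3: ⌊880/2⌋ × 622 = 440 × 622 mm

440 × 622 mm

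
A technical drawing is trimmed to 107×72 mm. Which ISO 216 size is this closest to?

A7 (74 × 105 mm)

Aspect ratio 107/72 ≈ 1.486 (ISO target is √2 ≈ 1.414).
In the A-series (A0 area = 1 m²): A7 = 74 × 105 mm.
Off by 4 mm total — nearest standard size.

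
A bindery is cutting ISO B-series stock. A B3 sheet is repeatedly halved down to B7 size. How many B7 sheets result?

16

B3 = 353 × 500 mm; B7 = 88 × 125 mm.
Each halving step doubles the count; 4 steps from B3 to B7.
2^4 = 16.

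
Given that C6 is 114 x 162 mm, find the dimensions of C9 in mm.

40 × 57 mm

C7: ⌊162/2⌋ × 114 = 81 × 114 mm
C8: ⌊114/2⌋ × 81 = 57 × 81 mm
C9: ⌊81/2⌋ × 57 = 40 × 57 mm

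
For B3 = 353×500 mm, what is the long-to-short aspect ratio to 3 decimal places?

1.416

500 / 353 = 1.416
ISO 216 targets √2 ≈ 1.414; the +0.002 deviation is from mm rounding.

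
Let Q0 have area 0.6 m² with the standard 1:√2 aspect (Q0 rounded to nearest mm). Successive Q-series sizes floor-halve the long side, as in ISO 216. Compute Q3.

Let Q0's short side be w mm. w · w√2 = 0.6 m² = 600,000 mm², so w ≈ 651.4 mm and w√2 ≈ 921.2 mm → Q0 = 651 × 921 mm.
Q1: ⌊921/2⌋ × 651 = 460 × 651 mm
Q2: ⌊651/2⌋ × 460 = 325 × 460 mm
Q3: ⌊460/2⌋ × 325 = 230 × 325 mm

230 × 325 mm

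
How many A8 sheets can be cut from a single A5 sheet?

8

Each ISO step halves the sheet: 1 × A5 → 2 × A6 → 4 × A7 → 8 × A8
From A5 to A8 is 3 halving steps: 2^3 = 8.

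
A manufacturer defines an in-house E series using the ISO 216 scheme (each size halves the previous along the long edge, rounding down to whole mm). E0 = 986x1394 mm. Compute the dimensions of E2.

E1: ⌊1394/2⌋ × 986 = 697 × 986 mm
E2: ⌊986/2⌋ × 697 = 493 × 697 mm

493 × 697 mm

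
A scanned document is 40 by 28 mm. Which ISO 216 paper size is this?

Aspect ratio 40/28 ≈ 1.429 — close to the ISO √2 ≈ 1.414.
In the C-series (envelope sizes, between A and B): C10 = 28 × 40 mm.

C10 (28 × 40 mm)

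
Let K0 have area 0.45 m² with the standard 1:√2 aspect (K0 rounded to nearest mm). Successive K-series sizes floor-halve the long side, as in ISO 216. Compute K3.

Let K0's short side be w mm. w · w√2 = 0.45 m² = 450,000 mm², so w ≈ 564.1 mm and w√2 ≈ 797.7 mm → K0 = 564 × 798 mm.
K1: ⌊798/2⌋ × 564 = 399 × 564 mm
K2: ⌊564/2⌋ × 399 = 282 × 399 mm
K3: ⌊399/2⌋ × 282 = 199 × 282 mm

199 × 282 mm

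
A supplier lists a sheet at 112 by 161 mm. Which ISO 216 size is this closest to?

Aspect ratio 161/112 ≈ 1.438 (ISO target is √2 ≈ 1.414).
In the C-series (envelope sizes, between A and B): C6 = 114 × 162 mm.
Off by 3 mm total — nearest standard size.

C6 (114 × 162 mm)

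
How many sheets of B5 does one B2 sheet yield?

8

B2 = 500 × 707 mm; B5 = 176 × 250 mm.
Each halving step doubles the count; 3 steps from B2 to B5.
2^3 = 8.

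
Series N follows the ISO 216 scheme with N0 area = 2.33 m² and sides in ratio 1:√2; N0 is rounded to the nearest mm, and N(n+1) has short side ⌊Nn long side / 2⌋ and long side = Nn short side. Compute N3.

Let N0's short side be w mm. w · w√2 = 2.33 m² = 2,330,000 mm², so w ≈ 1283.6 mm and w√2 ≈ 1815.2 mm → N0 = 1284 × 1815 mm.
N1: ⌊1815/2⌋ × 1284 = 907 × 1284 mm
N2: ⌊1284/2⌋ × 907 = 642 × 907 mm
N3: ⌊907/2⌋ × 642 = 453 × 642 mm

453 × 642 mm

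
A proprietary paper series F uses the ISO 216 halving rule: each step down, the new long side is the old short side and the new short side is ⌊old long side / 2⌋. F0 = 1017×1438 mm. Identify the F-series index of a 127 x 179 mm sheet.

F0: 1017 × 1438 mm
F1: 719 × 1017 mm
F2: 508 × 719 mm
F3: 359 × 508 mm
F4: 254 × 359 mm
F5: 179 × 254 mm
F6: 127 × 179 mm
F7: 89 × 127 mm
→ matches F6.

F6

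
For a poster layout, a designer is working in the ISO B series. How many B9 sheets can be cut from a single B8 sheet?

Each ISO step halves the sheet: 1 × B8 → 2 × B9
From B8 to B9 is 1 halving step: 2^1 = 2.

2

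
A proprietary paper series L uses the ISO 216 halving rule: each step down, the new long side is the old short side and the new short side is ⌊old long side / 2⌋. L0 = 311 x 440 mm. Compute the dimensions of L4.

77 × 110 mm

L1: ⌊440/2⌋ × 311 = 220 × 311 mm
L2: ⌊311/2⌋ × 220 = 155 × 220 mm
L3: ⌊220/2⌋ × 155 = 110 × 155 mm
L4: ⌊155/2⌋ × 110 = 77 × 110 mm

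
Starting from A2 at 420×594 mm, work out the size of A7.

A3: ⌊594/2⌋ × 420 = 297 × 420 mm
A4: ⌊420/2⌋ × 297 = 210 × 297 mm
A5: ⌊297/2⌋ × 210 = 148 × 210 mm
A6: ⌊210/2⌋ × 148 = 105 × 148 mm
A7: ⌊148/2⌋ × 105 = 74 × 105 mm

74 × 105 mm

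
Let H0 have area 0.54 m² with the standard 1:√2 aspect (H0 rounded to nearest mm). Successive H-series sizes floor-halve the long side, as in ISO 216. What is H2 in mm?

309 × 437 mm

Let H0's short side be w mm. w · w√2 = 0.54 m² = 540,000 mm², so w ≈ 617.9 mm and w√2 ≈ 873.9 mm → H0 = 618 × 874 mm.
H1: ⌊874/2⌋ × 618 = 437 × 618 mm
H2: ⌊618/2⌋ × 437 = 309 × 437 mm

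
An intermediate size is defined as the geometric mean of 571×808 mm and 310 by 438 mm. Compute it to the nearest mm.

Short side: √(571 · 310) = √177010 ≈ 420.7 → 421 mm
Long side: √(808 · 438) = √353904 ≈ 594.9 → 595 mm

421 × 595 mm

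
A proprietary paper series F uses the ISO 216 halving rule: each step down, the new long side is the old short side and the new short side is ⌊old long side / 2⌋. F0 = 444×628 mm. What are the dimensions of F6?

55 × 78 mm

F1 = 314 × 444 mm (from F0 by 1 halving).
F2: ⌊444/2⌋ × 314 = 222 × 314 mm
F3: ⌊314/2⌋ × 222 = 157 × 222 mm
F4: ⌊222/2⌋ × 157 = 111 × 157 mm
F5: ⌊157/2⌋ × 111 = 78 × 111 mm
F6: ⌊111/2⌋ × 78 = 55 × 78 mm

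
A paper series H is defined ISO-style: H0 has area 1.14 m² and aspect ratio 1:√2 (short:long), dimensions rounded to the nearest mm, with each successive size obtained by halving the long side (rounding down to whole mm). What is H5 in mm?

158 × 224 mm

Let H0's short side be w mm. w · w√2 = 1.14 m² = 1,140,000 mm², so w ≈ 897.8 mm and w√2 ≈ 1269.7 mm → H0 = 898 × 1270 mm.
H1: ⌊1270/2⌋ × 898 = 635 × 898 mm
H2: ⌊898/2⌋ × 635 = 449 × 635 mm
H3: ⌊635/2⌋ × 449 = 317 × 449 mm
H4: ⌊449/2⌋ × 317 = 224 × 317 mm
H5: ⌊317/2⌋ × 224 = 158 × 224 mm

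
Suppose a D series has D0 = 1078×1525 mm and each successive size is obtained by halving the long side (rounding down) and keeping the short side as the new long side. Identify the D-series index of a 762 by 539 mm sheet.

D0: 1078 × 1525 mm
D1: 762 × 1078 mm
D2: 539 × 762 mm
D3: 381 × 539 mm
→ matches D2.

D2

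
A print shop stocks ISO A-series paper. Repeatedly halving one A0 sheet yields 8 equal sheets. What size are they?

8 = 2^3, so 3 halving steps.
A0 → A1 → … → A3 after 3 steps.

A3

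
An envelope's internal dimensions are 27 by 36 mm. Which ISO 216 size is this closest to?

A10 (26 × 37 mm)

Aspect ratio 36/27 ≈ 1.333 (ISO target is √2 ≈ 1.414).
In the A-series (A0 area = 1 m²): A10 = 26 × 37 mm.
Off by 2 mm total — nearest standard size.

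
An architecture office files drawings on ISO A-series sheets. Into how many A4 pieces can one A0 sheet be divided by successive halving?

16

Each ISO step halves the sheet: 1 × A0 → 2 × A1 → 4 × A2 → 8 × A3 → …
From A0 to A4 is 4 halving steps: 2^4 = 16.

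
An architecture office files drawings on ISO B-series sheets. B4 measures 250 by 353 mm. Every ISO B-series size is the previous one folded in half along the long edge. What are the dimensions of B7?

B5: ⌊353/2⌋ × 250 = 176 × 250 mm
B6: ⌊250/2⌋ × 176 = 125 × 176 mm
B7: ⌊176/2⌋ × 125 = 88 × 125 mm

88 × 125 mm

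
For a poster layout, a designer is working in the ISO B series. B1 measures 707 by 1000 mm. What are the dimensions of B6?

125 × 176 mm

B2: ⌊1000/2⌋ × 707 = 500 × 707 mm
B3: ⌊707/2⌋ × 500 = 353 × 500 mm
B4: ⌊500/2⌋ × 353 = 250 × 353 mm
B5: ⌊353/2⌋ × 250 = 176 × 250 mm
B6: ⌊250/2⌋ × 176 = 125 × 176 mm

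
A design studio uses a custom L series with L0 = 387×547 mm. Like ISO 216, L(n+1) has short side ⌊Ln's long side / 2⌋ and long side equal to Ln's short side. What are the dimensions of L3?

136 × 193 mm

L1: ⌊547/2⌋ × 387 = 273 × 387 mm
L2: ⌊387/2⌋ × 273 = 193 × 273 mm
L3: ⌊273/2⌋ × 193 = 136 × 193 mm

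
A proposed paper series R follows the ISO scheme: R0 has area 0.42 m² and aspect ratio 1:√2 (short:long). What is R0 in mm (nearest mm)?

Let the short side be w mm. Then w · w√2 = 0.42 m² = 420,000 mm².
w² = 420,000/√2, so w ≈ 545.0 mm; long side = w√2 ≈ 770.7 mm.

545 × 771 mm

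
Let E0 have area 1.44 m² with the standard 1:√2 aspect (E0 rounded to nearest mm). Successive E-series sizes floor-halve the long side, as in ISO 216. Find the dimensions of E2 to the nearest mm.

Let E0's short side be w mm. w · w√2 = 1.44 m² = 1,440,000 mm², so w ≈ 1009.1 mm and w√2 ≈ 1427.0 mm → E0 = 1009 × 1427 mm.
E1: ⌊1427/2⌋ × 1009 = 713 × 1009 mm
E2: ⌊1009/2⌋ × 713 = 504 × 713 mm

504 × 713 mm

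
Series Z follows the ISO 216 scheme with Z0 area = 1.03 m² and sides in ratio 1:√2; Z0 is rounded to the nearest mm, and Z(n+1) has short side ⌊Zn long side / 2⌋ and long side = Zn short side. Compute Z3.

Let Z0's short side be w mm. w · w√2 = 1.03 m² = 1,030,000 mm², so w ≈ 853.4 mm and w√2 ≈ 1206.9 mm → Z0 = 853 × 1207 mm.
Z1: ⌊1207/2⌋ × 853 = 603 × 853 mm
Z2: ⌊853/2⌋ × 603 = 426 × 603 mm
Z3: ⌊603/2⌋ × 426 = 301 × 426 mm

301 × 426 mm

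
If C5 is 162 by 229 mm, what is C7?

81 × 114 mm

C6: ⌊229/2⌋ × 162 = 114 × 162 mm
C7: ⌊162/2⌋ × 114 = 81 × 114 mm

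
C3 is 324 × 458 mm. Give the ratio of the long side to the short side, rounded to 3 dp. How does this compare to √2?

1.414

458 / 324 = 1.414
Matches √2 ≈ 1.414 — the ISO 216 defining ratio.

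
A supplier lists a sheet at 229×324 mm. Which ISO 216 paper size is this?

C4 (229 × 324 mm)

Aspect ratio 324/229 ≈ 1.415 — close to the ISO √2 ≈ 1.414.
In the C-series (envelope sizes, between A and B): C4 = 229 × 324 mm.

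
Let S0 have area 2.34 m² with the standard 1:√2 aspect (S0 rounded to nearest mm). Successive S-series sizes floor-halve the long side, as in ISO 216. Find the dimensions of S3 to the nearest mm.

Let S0's short side be w mm. w · w√2 = 2.34 m² = 2,340,000 mm², so w ≈ 1286.3 mm and w√2 ≈ 1819.1 mm → S0 = 1286 × 1819 mm.
S1: ⌊1819/2⌋ × 1286 = 909 × 1286 mm
S2: ⌊1286/2⌋ × 909 = 643 × 909 mm
S3: ⌊909/2⌋ × 643 = 454 × 643 mm

454 × 643 mm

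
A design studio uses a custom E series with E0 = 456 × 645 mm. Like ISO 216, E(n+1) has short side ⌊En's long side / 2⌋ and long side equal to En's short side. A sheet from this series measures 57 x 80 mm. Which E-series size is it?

E0: 456 × 645 mm
E1: 322 × 456 mm
E2: 228 × 322 mm
E3: 161 × 228 mm
E4: 114 × 161 mm
E5: 80 × 114 mm
E6: 57 × 80 mm
E7: 40 × 57 mm
→ matches E6.

E6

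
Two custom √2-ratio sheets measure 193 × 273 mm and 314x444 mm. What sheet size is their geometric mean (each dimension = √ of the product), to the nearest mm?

Short side: √(193 · 314) = √60602 ≈ 246.2 → 246 mm
Long side: √(273 · 444) = √121212 ≈ 348.2 → 348 mm

246 × 348 mm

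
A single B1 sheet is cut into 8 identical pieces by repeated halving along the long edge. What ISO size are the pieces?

8 = 2^3, so 3 halving steps.
B1 → B2 → … → B4 after 3 steps.

B4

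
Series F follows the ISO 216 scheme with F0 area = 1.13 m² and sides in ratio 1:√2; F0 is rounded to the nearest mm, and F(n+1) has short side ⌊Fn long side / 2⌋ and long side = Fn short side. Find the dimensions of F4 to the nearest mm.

Let F0's short side be w mm. w · w√2 = 1.13 m² = 1,130,000 mm², so w ≈ 893.9 mm and w√2 ≈ 1264.1 mm → F0 = 894 × 1264 mm.
F1: ⌊1264/2⌋ × 894 = 632 × 894 mm
F2: ⌊894/2⌋ × 632 = 447 × 632 mm
F3: ⌊632/2⌋ × 447 = 316 × 447 mm
F4: ⌊447/2⌋ × 316 = 223 × 316 mm

223 × 316 mm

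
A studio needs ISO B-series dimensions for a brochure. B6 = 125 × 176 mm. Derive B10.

31 × 44 mm

B7: ⌊176/2⌋ × 125 = 88 × 125 mm
B8: ⌊125/2⌋ × 88 = 62 × 88 mm
B9: ⌊88/2⌋ × 62 = 44 × 62 mm
B10: ⌊62/2⌋ × 44 = 31 × 44 mm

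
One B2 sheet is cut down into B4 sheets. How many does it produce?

4

Each ISO step halves the sheet: 1 × B2 → 2 × B3 → 4 × B4
From B2 to B4 is 2 halving steps: 2^2 = 4.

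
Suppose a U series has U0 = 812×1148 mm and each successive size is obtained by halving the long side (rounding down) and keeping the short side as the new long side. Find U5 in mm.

143 × 203 mm

U1 = 574 × 812 mm (from U0 by 1 halving).
U2: ⌊812/2⌋ × 574 = 406 × 574 mm
U3: ⌊574/2⌋ × 406 = 287 × 406 mm
U4: ⌊406/2⌋ × 287 = 203 × 287 mm
U5: ⌊287/2⌋ × 203 = 143 × 203 mm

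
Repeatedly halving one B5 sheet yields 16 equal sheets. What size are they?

B9

16 = 2^4, so 4 halving steps.
B5 → B6 → … → B9 after 4 steps.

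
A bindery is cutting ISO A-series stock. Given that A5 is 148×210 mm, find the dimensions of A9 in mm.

A6: ⌊210/2⌋ × 148 = 105 × 148 mm
A7: ⌊148/2⌋ × 105 = 74 × 105 mm
A8: ⌊105/2⌋ × 74 = 52 × 74 mm
A9: ⌊74/2⌋ × 52 = 37 × 52 mm

37 × 52 mm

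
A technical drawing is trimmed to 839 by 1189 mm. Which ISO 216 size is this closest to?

A0 (841 × 1189 mm)

Aspect ratio 1189/839 ≈ 1.417 — close to the ISO √2 ≈ 1.414.
In the A-series (A0 area = 1 m²): A0 = 841 × 1189 mm.
Off by 2 mm total — nearest standard size.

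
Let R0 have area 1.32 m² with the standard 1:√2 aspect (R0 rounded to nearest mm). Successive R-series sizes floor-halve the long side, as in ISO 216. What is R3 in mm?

Let R0's short side be w mm. w · w√2 = 1.32 m² = 1,320,000 mm², so w ≈ 966.1 mm and w√2 ≈ 1366.3 mm → R0 = 966 × 1366 mm.
R1: ⌊1366/2⌋ × 966 = 683 × 966 mm
R2: ⌊966/2⌋ × 683 = 483 × 683 mm
R3: ⌊683/2⌋ × 483 = 341 × 483 mm

341 × 483 mm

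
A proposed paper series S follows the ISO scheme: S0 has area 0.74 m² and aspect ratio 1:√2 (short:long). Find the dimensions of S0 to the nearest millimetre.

723 × 1023 mm

Let the short side be w mm. Then w · w√2 = 0.74 m² = 740,000 mm².
w² = 740,000/√2, so w ≈ 723.4 mm; long side = w√2 ≈ 1023.0 mm.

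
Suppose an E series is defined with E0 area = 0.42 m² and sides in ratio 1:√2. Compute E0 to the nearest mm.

Let the short side be w mm. Then w · w√2 = 0.42 m² = 420,000 mm².
w² = 420,000/√2, so w ≈ 545.0 mm; long side = w√2 ≈ 770.7 mm.

545 × 771 mm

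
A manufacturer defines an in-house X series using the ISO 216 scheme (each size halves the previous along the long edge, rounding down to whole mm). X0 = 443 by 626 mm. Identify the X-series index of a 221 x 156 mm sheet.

X0: 443 × 626 mm
X1: 313 × 443 mm
X2: 221 × 313 mm
X3: 156 × 221 mm
X4: 110 × 156 mm
→ matches X3.

X3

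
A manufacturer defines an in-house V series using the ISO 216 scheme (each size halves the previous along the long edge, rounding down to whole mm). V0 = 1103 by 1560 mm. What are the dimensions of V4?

275 × 390 mm

V1: ⌊1560/2⌋ × 1103 = 780 × 1103 mm
V2: ⌊1103/2⌋ × 780 = 551 × 780 mm
V3: ⌊780/2⌋ × 551 = 390 × 551 mm
V4: ⌊551/2⌋ × 390 = 275 × 390 mm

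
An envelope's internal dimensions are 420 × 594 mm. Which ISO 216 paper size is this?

A2 (420 × 594 mm)

Aspect ratio 594/420 ≈ 1.414 — close to the ISO √2 ≈ 1.414.
In the A-series (A0 area = 1 m²): A2 = 420 × 594 mm.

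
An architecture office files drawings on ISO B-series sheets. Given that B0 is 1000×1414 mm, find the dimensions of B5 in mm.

B1: ⌊1414/2⌋ × 1000 = 707 × 1000 mm
B2: ⌊1000/2⌋ × 707 = 500 × 707 mm
B3: ⌊707/2⌋ × 500 = 353 × 500 mm
B4: ⌊500/2⌋ × 353 = 250 × 353 mm
B5: ⌊353/2⌋ × 250 = 176 × 250 mm

176 × 250 mm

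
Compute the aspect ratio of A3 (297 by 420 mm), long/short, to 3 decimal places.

420 / 297 = 1.414
Matches √2 ≈ 1.414 — the ISO 216 defining ratio.

1.414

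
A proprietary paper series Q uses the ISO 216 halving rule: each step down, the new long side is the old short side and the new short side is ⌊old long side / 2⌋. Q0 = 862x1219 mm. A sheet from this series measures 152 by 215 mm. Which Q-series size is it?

Q0: 862 × 1219 mm
Q1: 609 × 862 mm
Q2: 431 × 609 mm
Q3: 304 × 431 mm
Q4: 215 × 304 mm
Q5: 152 × 215 mm
Q6: 107 × 152 mm
→ matches Q5.

Q5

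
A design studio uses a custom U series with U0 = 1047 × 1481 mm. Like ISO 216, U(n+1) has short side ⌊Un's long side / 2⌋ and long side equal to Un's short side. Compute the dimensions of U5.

U1: ⌊1481/2⌋ × 1047 = 740 × 1047 mm
U2: ⌊1047/2⌋ × 740 = 523 × 740 mm
U3: ⌊740/2⌋ × 523 = 370 × 523 mm
U4: ⌊523/2⌋ × 370 = 261 × 370 mm
U5: ⌊370/2⌋ × 261 = 185 × 261 mm

185 × 261 mm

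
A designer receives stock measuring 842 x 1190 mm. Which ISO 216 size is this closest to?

A0 (841 × 1189 mm)

Aspect ratio 1190/842 ≈ 1.413 — close to the ISO √2 ≈ 1.414.
In the A-series (A0 area = 1 m²): A0 = 841 × 1189 mm.
Off by 2 mm total — nearest standard size.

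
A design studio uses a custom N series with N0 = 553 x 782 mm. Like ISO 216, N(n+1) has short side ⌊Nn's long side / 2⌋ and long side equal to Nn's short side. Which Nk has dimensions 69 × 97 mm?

N0: 553 × 782 mm
N1: 391 × 553 mm
N2: 276 × 391 mm
N3: 195 × 276 mm
N4: 138 × 195 mm
N5: 97 × 138 mm
N6: 69 × 97 mm
N7: 48 × 69 mm
→ matches N6.

N6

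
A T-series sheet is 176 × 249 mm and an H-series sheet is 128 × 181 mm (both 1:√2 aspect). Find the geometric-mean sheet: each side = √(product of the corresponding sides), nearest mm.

Short side: √(176 · 128) = √22528 ≈ 150.1 → 150 mm
Long side: √(249 · 181) = √45069 ≈ 212.3 → 212 mm

150 × 212 mm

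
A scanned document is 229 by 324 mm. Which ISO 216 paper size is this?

C4 (229 × 324 mm)

Aspect ratio 324/229 ≈ 1.415 — close to the ISO √2 ≈ 1.414.
In the C-series (envelope sizes, between A and B): C4 = 229 × 324 mm.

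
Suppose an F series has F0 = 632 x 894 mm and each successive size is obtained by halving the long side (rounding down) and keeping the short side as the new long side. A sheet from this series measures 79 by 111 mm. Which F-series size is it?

F6

F0: 632 × 894 mm
F1: 447 × 632 mm
F2: 316 × 447 mm
F3: 223 × 316 mm
F4: 158 × 223 mm
F5: 111 × 158 mm
F6: 79 × 111 mm
F7: 55 × 79 mm
→ matches F6.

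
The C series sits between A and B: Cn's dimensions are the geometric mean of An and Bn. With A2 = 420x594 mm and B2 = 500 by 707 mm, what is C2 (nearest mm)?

458 × 648 mm

Short side: √(420 · 500) = √210000 ≈ 458.3 → 458 mm
Long side: √(594 · 707) = √419958 ≈ 648.0 → 648 mm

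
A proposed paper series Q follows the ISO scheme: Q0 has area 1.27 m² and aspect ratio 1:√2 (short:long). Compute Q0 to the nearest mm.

Let the short side be w mm. Then w · w√2 = 1.27 m² = 1,270,000 mm².
w² = 1,270,000/√2, so w ≈ 947.6 mm; long side = w√2 ≈ 1340.2 mm.

948 × 1340 mm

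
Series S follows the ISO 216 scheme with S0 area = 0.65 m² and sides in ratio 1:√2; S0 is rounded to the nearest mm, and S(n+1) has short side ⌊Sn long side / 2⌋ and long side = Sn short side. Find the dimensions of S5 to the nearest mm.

Let S0's short side be w mm. w · w√2 = 0.65 m² = 650,000 mm², so w ≈ 678.0 mm and w√2 ≈ 958.8 mm → S0 = 678 × 959 mm.
S1: ⌊959/2⌋ × 678 = 479 × 678 mm
S2: ⌊678/2⌋ × 479 = 339 × 479 mm
S3: ⌊479/2⌋ × 339 = 239 × 339 mm
S4: ⌊339/2⌋ × 239 = 169 × 239 mm
S5: ⌊239/2⌋ × 169 = 119 × 169 mm

119 × 169 mm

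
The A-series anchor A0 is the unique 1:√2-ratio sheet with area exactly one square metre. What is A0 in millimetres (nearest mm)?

Let the short side be w mm. Then the long side is w√2 and w · w√2 = 10⁶ mm².
w² = 10⁶/√2, so w = 1000 / 2^(1/4) ≈ 840.9 mm; long side = 1000 · 2^(1/4) ≈ 1189.2 mm.

841 × 1189 mm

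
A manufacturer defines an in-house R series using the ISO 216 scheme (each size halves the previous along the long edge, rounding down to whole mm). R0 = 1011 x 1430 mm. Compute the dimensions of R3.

R1: ⌊1430/2⌋ × 1011 = 715 × 1011 mm
R2: ⌊1011/2⌋ × 715 = 505 × 715 mm
R3: ⌊715/2⌋ × 505 = 357 × 505 mm

357 × 505 mm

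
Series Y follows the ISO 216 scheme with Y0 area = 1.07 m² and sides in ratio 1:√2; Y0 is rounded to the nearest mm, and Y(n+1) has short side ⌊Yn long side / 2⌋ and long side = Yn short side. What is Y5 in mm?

Let Y0's short side be w mm. w · w√2 = 1.07 m² = 1,070,000 mm², so w ≈ 869.8 mm and w√2 ≈ 1230.1 mm → Y0 = 870 × 1230 mm.
Y1: ⌊1230/2⌋ × 870 = 615 × 870 mm
Y2: ⌊870/2⌋ × 615 = 435 × 615 mm
Y3: ⌊615/2⌋ × 435 = 307 × 435 mm
Y4: ⌊435/2⌋ × 307 = 217 × 307 mm
Y5: ⌊307/2⌋ × 217 = 153 × 217 mm

153 × 217 mm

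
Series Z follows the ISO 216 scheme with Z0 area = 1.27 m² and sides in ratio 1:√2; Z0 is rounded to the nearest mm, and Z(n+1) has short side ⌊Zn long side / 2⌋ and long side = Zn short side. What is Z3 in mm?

335 × 474 mm

Let Z0's short side be w mm. w · w√2 = 1.27 m² = 1,270,000 mm², so w ≈ 947.6 mm and w√2 ≈ 1340.2 mm → Z0 = 948 × 1340 mm.
Z1: ⌊1340/2⌋ × 948 = 670 × 948 mm
Z2: ⌊948/2⌋ × 670 = 474 × 670 mm
Z3: ⌊670/2⌋ × 474 = 335 × 474 mm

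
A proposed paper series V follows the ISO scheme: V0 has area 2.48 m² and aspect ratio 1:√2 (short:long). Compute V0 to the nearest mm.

1324 × 1873 mm

Let the short side be w mm. Then w · w√2 = 2.48 m² = 2,480,000 mm².
w² = 2,480,000/√2, so w ≈ 1324.2 mm; long side = w√2 ≈ 1872.8 mm.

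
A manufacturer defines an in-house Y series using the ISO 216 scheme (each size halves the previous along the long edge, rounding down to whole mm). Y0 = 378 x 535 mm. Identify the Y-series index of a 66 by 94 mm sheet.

Y5

Y0: 378 × 535 mm
Y1: 267 × 378 mm
Y2: 189 × 267 mm
Y3: 133 × 189 mm
Y4: 94 × 133 mm
Y5: 66 × 94 mm
Y6: 47 × 66 mm
→ matches Y5.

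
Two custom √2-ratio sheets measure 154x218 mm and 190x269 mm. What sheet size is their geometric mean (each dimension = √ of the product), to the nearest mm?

171 × 242 mm

Short side: √(154 · 190) = √29260 ≈ 171.1 → 171 mm
Long side: √(218 · 269) = √58642 ≈ 242.2 → 242 mm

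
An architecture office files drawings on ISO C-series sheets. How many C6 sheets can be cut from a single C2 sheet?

16

Each ISO step halves the sheet: 1 × C2 → 2 × C3 → 4 × C4 → 8 × C5 → …
From C2 to C6 is 4 halving steps: 2^4 = 16.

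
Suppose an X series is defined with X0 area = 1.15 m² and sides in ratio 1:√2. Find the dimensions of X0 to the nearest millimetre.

Let the short side be w mm. Then w · w√2 = 1.15 m² = 1,150,000 mm².
w² = 1,150,000/√2, so w ≈ 901.8 mm; long side = w√2 ≈ 1275.3 mm.

902 × 1275 mm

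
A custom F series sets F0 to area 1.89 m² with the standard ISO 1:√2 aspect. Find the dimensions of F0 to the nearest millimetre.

1156 × 1635 mm

Let the short side be w mm. Then w · w√2 = 1.89 m² = 1,890,000 mm².
w² = 1,890,000/√2, so w ≈ 1156.0 mm; long side = w√2 ≈ 1634.9 mm.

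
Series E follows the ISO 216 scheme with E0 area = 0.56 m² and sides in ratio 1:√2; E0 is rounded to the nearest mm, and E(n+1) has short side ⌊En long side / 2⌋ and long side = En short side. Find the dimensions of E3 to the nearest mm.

222 × 314 mm

Let E0's short side be w mm. w · w√2 = 0.56 m² = 560,000 mm², so w ≈ 629.3 mm and w√2 ≈ 889.9 mm → E0 = 629 × 890 mm.
E1: ⌊890/2⌋ × 629 = 445 × 629 mm
E2: ⌊629/2⌋ × 445 = 314 × 445 mm
E3: ⌊445/2⌋ × 314 = 222 × 314 mm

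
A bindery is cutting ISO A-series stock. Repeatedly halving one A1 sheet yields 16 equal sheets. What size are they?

A5

16 = 2^4, so 4 halving steps.
A1 → A2 → … → A5 after 4 steps.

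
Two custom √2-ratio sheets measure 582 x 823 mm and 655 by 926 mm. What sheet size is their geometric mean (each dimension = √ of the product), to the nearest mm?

Short side: √(582 · 655) = √381210 ≈ 617.4 → 617 mm
Long side: √(823 · 926) = √762098 ≈ 873.0 → 873 mm

617 × 873 mm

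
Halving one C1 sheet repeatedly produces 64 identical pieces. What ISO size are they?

64 = 2^6, so 6 halving steps.
C1 → C2 → … → C7 after 6 steps.

C7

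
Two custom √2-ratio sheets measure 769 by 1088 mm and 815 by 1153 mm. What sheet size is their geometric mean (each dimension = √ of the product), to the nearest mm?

792 × 1120 mm

Short side: √(769 · 815) = √626735 ≈ 791.7 → 792 mm
Long side: √(1088 · 1153) = √1254464 ≈ 1120.0 → 1120 mm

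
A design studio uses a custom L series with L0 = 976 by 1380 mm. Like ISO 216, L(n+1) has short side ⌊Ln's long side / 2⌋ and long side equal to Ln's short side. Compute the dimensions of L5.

172 × 244 mm

L1 = 690 × 976 mm (from L0 by 1 halving).
L2: ⌊976/2⌋ × 690 = 488 × 690 mm
L3: ⌊690/2⌋ × 488 = 345 × 488 mm
L4: ⌊488/2⌋ × 345 = 244 × 345 mm
L5: ⌊345/2⌋ × 244 = 172 × 244 mm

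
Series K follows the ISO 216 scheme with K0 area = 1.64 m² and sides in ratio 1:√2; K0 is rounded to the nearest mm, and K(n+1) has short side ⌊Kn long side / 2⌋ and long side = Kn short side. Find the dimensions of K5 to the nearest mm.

190 × 269 mm

Let K0's short side be w mm. w · w√2 = 1.64 m² = 1,640,000 mm², so w ≈ 1076.9 mm and w√2 ≈ 1522.9 mm → K0 = 1077 × 1523 mm.
K1: ⌊1523/2⌋ × 1077 = 761 × 1077 mm
K2: ⌊1077/2⌋ × 761 = 538 × 761 mm
K3: ⌊761/2⌋ × 538 = 380 × 538 mm
K4: ⌊538/2⌋ × 380 = 269 × 380 mm
K5: ⌊380/2⌋ × 269 = 190 × 269 mm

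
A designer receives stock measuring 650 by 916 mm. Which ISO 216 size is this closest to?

Aspect ratio 916/650 ≈ 1.409 — close to the ISO √2 ≈ 1.414.
In the C-series (envelope sizes, between A and B): C1 = 648 × 917 mm.
Off by 3 mm total — nearest standard size.

C1 (648 × 917 mm)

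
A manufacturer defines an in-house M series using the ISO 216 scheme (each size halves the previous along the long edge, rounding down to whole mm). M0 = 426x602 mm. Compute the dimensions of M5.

M1: ⌊602/2⌋ × 426 = 301 × 426 mm
M2: ⌊426/2⌋ × 301 = 213 × 301 mm
M3: ⌊301/2⌋ × 213 = 150 × 213 mm
M4: ⌊213/2⌋ × 150 = 106 × 150 mm
M5: ⌊150/2⌋ × 106 = 75 × 106 mm

75 × 106 mm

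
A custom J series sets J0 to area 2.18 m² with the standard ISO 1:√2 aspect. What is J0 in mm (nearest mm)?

Let the short side be w mm. Then w · w√2 = 2.18 m² = 2,180,000 mm².
w² = 2,180,000/√2, so w ≈ 1241.6 mm; long side = w√2 ≈ 1755.8 mm.

1242 × 1756 mm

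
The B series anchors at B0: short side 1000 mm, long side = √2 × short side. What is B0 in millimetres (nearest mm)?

1000 × 1414 mm

Short side = 1000 mm; long side = 1000√2 ≈ 1414.2 mm.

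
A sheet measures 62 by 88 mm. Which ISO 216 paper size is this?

B8 (62 × 88 mm)

Aspect ratio 88/62 ≈ 1.419 — close to the ISO √2 ≈ 1.414.
In the B-series (B0 = 1000 × 1414 mm): B8 = 62 × 88 mm.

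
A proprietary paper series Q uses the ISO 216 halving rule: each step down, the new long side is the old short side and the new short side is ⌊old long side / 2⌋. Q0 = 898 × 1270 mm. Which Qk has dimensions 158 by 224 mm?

Q5

Q0: 898 × 1270 mm
Q1: 635 × 898 mm
Q2: 449 × 635 mm
Q3: 317 × 449 mm
Q4: 224 × 317 mm
Q5: 158 × 224 mm
Q6: 112 × 158 mm
→ matches Q5.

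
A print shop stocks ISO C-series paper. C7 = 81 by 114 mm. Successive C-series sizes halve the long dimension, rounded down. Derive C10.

28 × 40 mm

C8: ⌊114/2⌋ × 81 = 57 × 81 mm
C9: ⌊81/2⌋ × 57 = 40 × 57 mm
C10: ⌊57/2⌋ × 40 = 28 × 40 mm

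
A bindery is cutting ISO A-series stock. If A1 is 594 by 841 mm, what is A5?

A2: ⌊841/2⌋ × 594 = 420 × 594 mm
A3: ⌊594/2⌋ × 420 = 297 × 420 mm
A4: ⌊420/2⌋ × 297 = 210 × 297 mm
A5: ⌊297/2⌋ × 210 = 148 × 210 mm

148 × 210 mm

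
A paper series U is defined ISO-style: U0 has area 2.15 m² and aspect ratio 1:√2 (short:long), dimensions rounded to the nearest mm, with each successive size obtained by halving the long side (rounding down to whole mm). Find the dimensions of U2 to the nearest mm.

Let U0's short side be w mm. w · w√2 = 2.15 m² = 2,150,000 mm², so w ≈ 1233.0 mm and w√2 ≈ 1743.7 mm → U0 = 1233 × 1744 mm.
U1: ⌊1744/2⌋ × 1233 = 872 × 1233 mm
U2: ⌊1233/2⌋ × 872 = 616 × 872 mm

616 × 872 mm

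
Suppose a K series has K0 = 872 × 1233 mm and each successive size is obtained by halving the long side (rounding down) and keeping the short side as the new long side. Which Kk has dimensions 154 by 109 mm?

K0: 872 × 1233 mm
K1: 616 × 872 mm
K2: 436 × 616 mm
K3: 308 × 436 mm
K4: 218 × 308 mm
K5: 154 × 218 mm
K6: 109 × 154 mm
K7: 77 × 109 mm
→ matches K6.

K6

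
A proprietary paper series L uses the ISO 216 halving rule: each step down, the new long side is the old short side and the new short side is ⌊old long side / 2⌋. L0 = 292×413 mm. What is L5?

L1 = 206 × 292 mm (from L0 by 1 halving).
L2: ⌊292/2⌋ × 206 = 146 × 206 mm
L3: ⌊206/2⌋ × 146 = 103 × 146 mm
L4: ⌊146/2⌋ × 103 = 73 × 103 mm
L5: ⌊103/2⌋ × 73 = 51 × 73 mm

51 × 73 mm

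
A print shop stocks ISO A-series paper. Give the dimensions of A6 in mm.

A0 = 841 × 1189 mm (A0 has area 1 m², aspect 1:√2).
A1: ⌊1189/2⌋ × 841 = 594 × 841 mm
A2: ⌊841/2⌋ × 594 = 420 × 594 mm
A3: ⌊594/2⌋ × 420 = 297 × 420 mm
A4: ⌊420/2⌋ × 297 = 210 × 297 mm
A5: ⌊297/2⌋ × 210 = 148 × 210 mm
A6: ⌊210/2⌋ × 148 = 105 × 148 mm

105 × 148 mm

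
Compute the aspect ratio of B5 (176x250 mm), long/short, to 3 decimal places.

1.420

250 / 176 = 1.420
ISO 216 targets √2 ≈ 1.414; the +0.006 deviation is from mm rounding.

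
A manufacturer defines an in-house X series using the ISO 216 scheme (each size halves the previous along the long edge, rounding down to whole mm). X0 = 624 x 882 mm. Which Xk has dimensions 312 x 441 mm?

X2

X0: 624 × 882 mm
X1: 441 × 624 mm
X2: 312 × 441 mm
X3: 220 × 312 mm
→ matches X2.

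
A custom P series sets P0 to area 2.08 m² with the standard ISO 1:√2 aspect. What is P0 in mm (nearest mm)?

Let the short side be w mm. Then w · w√2 = 2.08 m² = 2,080,000 mm².
w² = 2,080,000/√2, so w ≈ 1212.8 mm; long side = w√2 ≈ 1715.1 mm.

1213 × 1715 mm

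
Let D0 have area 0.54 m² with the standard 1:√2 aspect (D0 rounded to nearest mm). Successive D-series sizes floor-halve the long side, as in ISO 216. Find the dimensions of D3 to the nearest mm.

Let D0's short side be w mm. w · w√2 = 0.54 m² = 540,000 mm², so w ≈ 617.9 mm and w√2 ≈ 873.9 mm → D0 = 618 × 874 mm.
D1: ⌊874/2⌋ × 618 = 437 × 618 mm
D2: ⌊618/2⌋ × 437 = 309 × 437 mm
D3: ⌊437/2⌋ × 309 = 218 × 309 mm

218 × 309 mm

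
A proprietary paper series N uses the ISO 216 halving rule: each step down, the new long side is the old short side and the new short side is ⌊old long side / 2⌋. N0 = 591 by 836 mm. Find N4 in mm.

N1: ⌊836/2⌋ × 591 = 418 × 591 mm
N2: ⌊591/2⌋ × 418 = 295 × 418 mm
N3: ⌊418/2⌋ × 295 = 209 × 295 mm
N4: ⌊295/2⌋ × 209 = 147 × 209 mm

147 × 209 mm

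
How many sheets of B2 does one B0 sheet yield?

Each ISO step halves the sheet: 1 × B0 → 2 × B1 → 4 × B2
From B0 to B2 is 2 halving steps: 2^2 = 4.

4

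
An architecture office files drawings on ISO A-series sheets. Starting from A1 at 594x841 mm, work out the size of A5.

A2: ⌊841/2⌋ × 594 = 420 × 594 mm
A3: ⌊594/2⌋ × 420 = 297 × 420 mm
A4: ⌊420/2⌋ × 297 = 210 × 297 mm
A5: ⌊297/2⌋ × 210 = 148 × 210 mm

148 × 210 mm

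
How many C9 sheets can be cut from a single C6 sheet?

8

C6 = 114 × 162 mm; C9 = 40 × 57 mm.
Each halving step doubles the count; 3 steps from C6 to C9.
2^3 = 8.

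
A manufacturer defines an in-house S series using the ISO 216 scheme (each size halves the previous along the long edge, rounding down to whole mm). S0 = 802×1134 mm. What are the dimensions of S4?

S1 = 567 × 802 mm (from S0 by 1 halving).
S2: ⌊802/2⌋ × 567 = 401 × 567 mm
S3: ⌊567/2⌋ × 401 = 283 × 401 mm
S4: ⌊401/2⌋ × 283 = 200 × 283 mm

200 × 283 mm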